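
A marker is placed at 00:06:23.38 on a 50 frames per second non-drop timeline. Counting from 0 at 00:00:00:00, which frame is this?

19188

Total seconds to the label: (0 × 3600 + 6 × 60 + 23) = 383.
Frame index = 383 × 50 + 38 = 19188.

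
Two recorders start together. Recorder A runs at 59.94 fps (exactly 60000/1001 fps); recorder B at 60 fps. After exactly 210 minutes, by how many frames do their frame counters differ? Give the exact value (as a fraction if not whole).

108000/143 frames

210 min = 12600 s.
A emits 60000/1001 × 12600 = 108000000/143 frames; B emits 60 × 12600 = 756000.
Difference = 108000/143 frames (≈ 755.2448); B is ahead of A.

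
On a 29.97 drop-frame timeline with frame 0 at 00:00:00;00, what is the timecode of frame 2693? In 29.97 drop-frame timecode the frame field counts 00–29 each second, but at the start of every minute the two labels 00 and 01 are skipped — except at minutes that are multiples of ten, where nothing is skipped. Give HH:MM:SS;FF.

Ten DF minutes hold 17982 frames, so frame 2693 lies in block 0 (frames 0–17981) with 2693 frames into that block.
The block's first minute is 1800 frames and the rest 1798 each; 2693 frames reaches minute 1, so 0 × 18 + 1 × 2 = 2 labels have been skipped so far.
Adding those back, label number 2693 + 2 = 2695 at 30 labels/s is 89 s + 25 f = 0 h 1 min 29 s frame 25, i.e. 00:01:29;25.

00:01:29;25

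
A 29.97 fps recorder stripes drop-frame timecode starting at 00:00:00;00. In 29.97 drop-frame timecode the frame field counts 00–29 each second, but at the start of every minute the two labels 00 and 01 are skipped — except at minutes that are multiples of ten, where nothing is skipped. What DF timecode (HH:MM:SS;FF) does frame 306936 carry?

Ten DF minutes hold 17982 frames, so frame 306936 lies in block 17 (frames 305694–323675) with 1242 frames into that block.
The block's first minute is 1800 frames and the rest 1798 each; 1242 frames reaches minute 0, so 17 × 18 + 0 × 2 = 306 labels have been skipped so far.
Adding those back, label number 306936 + 306 = 307242 at 30 labels/s is 10241 s + 12 f = 2 h 50 min 41 s frame 12, i.e. 02:50:41;12.

02:50:41;12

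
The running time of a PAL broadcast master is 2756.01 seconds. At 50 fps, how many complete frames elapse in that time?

Frames = 2756.01 × 50 = 275601/2 ≈ 137800.5000.
Complete frames: 137800.

137800 frames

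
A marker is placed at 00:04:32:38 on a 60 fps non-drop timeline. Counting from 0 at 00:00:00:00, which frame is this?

16358

Total seconds to the label: (0 × 3600 + 4 × 60 + 32) = 272.
Frame index = 272 × 60 + 38 = 16358.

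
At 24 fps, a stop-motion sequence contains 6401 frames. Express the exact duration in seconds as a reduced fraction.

6401/24 seconds

Running time = 6401 ÷ (24) = 6401 × 1/24 = 6401/24 s.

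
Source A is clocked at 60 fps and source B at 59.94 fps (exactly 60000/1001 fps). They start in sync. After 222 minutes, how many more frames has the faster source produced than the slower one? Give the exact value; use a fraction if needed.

222 min = 13320 s.
A emits 60 × 13320 = 799200 frames; B emits 60000/1001 × 13320 = 799200000/1001.
Difference = 799200/1001 frames (≈ 798.4016); B is behind A.

799200/1001 frames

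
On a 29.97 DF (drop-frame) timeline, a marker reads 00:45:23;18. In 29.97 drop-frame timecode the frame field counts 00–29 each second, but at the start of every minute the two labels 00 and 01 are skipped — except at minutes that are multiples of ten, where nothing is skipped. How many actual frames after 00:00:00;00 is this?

Complete 10-minute blocks: 4, each 17982 frames → 71928.
Remaining 5 whole minutes in the current block: 1800 + 4 × 1798 = 8992 frames.
Within the current minute: 23 × 30 + 18 − 2 = 706 (labels ;00/;01 skipped at this minute). Total = 71928 + 8992 + 706 = 81626.

81626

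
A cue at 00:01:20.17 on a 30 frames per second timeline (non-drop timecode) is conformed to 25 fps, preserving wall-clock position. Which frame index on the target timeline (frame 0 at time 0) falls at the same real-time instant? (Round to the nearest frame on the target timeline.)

Source frame index: (0×3600 + 1×60 + 20) × 30 + 17 = 2417.
Real time: 2417 / (30) = 2417/30 s.
Target frame: (2417/30) × (25) = 12085/6 ≈ 2014.167 → 2014.

frame 2014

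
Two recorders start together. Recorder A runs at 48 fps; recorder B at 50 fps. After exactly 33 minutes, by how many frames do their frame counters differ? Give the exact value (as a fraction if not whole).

33 min = 1980 s.
A emits 48 × 1980 = 95040 frames; B emits 50 × 1980 = 99000.
Difference = 3960 frames; B is ahead of A.

3960 frames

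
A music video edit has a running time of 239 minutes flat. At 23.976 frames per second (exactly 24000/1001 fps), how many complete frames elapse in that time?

343816 frames

239 min = 14340 s.
Frames = 14340 × 24000/1001 = 344160000/1001 ≈ 343816.1838.
Complete frames: 343816.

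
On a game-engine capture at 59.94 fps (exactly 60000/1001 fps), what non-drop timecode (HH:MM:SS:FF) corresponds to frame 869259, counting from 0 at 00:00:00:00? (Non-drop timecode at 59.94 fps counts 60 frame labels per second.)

04:01:27:39

869259 ÷ 60 = 14487 full seconds, remainder 39 frames.
14487 s = 4 h 1 min 27 s.
Timecode: 04:01:27:39.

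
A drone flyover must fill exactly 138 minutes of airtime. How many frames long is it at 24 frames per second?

198720 frames

138 min = 8280 s.
Frames = 8280 × 24 = 198720.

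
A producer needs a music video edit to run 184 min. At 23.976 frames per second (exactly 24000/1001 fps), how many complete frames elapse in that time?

184 min = 11040 s.
Frames = 11040 × 24000/1001 = 264960000/1001 ≈ 264695.3047.
Complete frames: 264695.

264695 frames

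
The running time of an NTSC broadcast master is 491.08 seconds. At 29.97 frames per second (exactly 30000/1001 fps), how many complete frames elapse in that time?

Frames = 491.08 × 30000/1001 = 14732400/1001 ≈ 14717.6823.
Complete frames: 14717.

14717 frames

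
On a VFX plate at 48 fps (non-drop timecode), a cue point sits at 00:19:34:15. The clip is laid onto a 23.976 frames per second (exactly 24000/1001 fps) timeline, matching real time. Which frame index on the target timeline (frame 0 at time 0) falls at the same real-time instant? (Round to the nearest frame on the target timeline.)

Source frame index: (0×3600 + 19×60 + 34) × 48 + 15 = 56367.
Real time: 56367 / (48) = 18789/16 s.
Target frame: (18789/16) × (24000/1001) = 28183500/1001 ≈ 28155.345 → 28155.

frame 28155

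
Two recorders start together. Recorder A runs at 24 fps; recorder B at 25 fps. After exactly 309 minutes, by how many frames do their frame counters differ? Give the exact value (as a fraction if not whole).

309 min = 18540 s.
A emits 24 × 18540 = 444960 frames; B emits 25 × 18540 = 463500.
Difference = 18540 frames; B is ahead of A.

18540 frames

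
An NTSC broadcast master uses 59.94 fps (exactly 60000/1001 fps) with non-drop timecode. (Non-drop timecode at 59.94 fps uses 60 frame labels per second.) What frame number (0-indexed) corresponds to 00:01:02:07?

Total seconds to the label: (0 × 3600 + 1 × 60 + 2) = 62.
Frame index = 62 × 60 + 7 = 3727.

3727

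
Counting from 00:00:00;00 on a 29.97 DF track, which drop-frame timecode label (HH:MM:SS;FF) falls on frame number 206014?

01:54:34;00

Ten DF minutes hold 17982 frames, so frame 206014 lies in block 11 (frames 197802–215783) with 8212 frames into that block.
The block's first minute is 1800 frames and the rest 1798 each; 8212 frames reaches minute 4, so 11 × 18 + 4 × 2 = 206 labels have been skipped so far.
Adding those back, label number 206014 + 206 = 206220 at 30 labels/s is 6874 s + 0 f = 1 h 54 min 34 s frame 0, i.e. 01:54:34;00.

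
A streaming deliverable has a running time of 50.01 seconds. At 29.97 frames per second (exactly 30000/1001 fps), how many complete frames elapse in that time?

1498 frames

Frames = 50.01 × 30000/1001 = 1500300/1001 ≈ 1498.8012.
Complete frames: 1498.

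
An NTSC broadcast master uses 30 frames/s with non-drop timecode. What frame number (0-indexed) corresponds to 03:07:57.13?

Total seconds to the label: (3 × 3600 + 7 × 60 + 57) = 11277.
Frame index = 11277 × 30 + 13 = 338323.

frame 338323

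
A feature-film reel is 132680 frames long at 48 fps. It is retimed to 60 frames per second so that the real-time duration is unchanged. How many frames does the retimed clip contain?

Target frames = source frames × (target rate / source rate) = 132680 × (60)/(48) = 132680 × 5/4 = 165850.

165850 frames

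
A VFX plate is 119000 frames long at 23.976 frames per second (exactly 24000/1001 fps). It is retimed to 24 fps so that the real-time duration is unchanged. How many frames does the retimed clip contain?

Target frames = source frames × (target rate / source rate) = 119000 × (24)/(24000/1001) = 119000 × 1001/1000 = 119119.

119119 frames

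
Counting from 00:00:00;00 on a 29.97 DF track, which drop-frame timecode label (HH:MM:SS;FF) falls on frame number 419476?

Each 10-minute DF block holds 10 × 60 × 30 − 9 × 2 = 17982 frames. 419476 ÷ 17982 → 23 full blocks, remainder 5890.
Within the partial block the first minute is 1800 frames and each further minute 1798, so 3 further minute boundaries passed. Total skipped labels = 18 × 23 + 2 × 3 = 420.
Non-drop label index = 419476 + 420 = 419896; at 30 labels/s that is 03:53:16:16, i.e. DF 03:53:16;16.

03:53:16;16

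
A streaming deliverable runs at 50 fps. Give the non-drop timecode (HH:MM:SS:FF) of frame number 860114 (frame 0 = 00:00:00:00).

860114 ÷ 50 = 17202 full seconds, remainder 14 frames.
17202 s = 4 h 46 min 42 s.
Timecode: 04:46:42:14.

04:46:42:14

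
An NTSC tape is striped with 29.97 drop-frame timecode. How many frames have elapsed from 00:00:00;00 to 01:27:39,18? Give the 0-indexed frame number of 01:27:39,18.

157630

As if non-drop at 30 labels/s: (1 × 3600 + 27 × 60 + 39) × 30 + 18 = 157788.
Minute boundaries passed: 87; those not divisible by 10: 87 − 8 = 79; dropped labels = 2 × 79 = 158.
Actual frame index = 157788 − 158 = 157630.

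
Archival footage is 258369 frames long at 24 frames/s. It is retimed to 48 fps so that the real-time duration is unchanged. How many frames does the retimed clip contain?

Frames at target rate = 258369 × (48) / (24) = 516738.

516738 frames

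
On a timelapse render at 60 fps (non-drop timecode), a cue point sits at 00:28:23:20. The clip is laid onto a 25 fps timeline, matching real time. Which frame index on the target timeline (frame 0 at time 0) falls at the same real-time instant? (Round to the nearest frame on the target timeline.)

frame 42583

Source frame index: (0×3600 + 28×60 + 23) × 60 + 20 = 102200.
Real time: 102200 / (60) = 5110/3 s.
Target frame: (5110/3) × (25) = 127750/3 ≈ 42583.333 → 42583.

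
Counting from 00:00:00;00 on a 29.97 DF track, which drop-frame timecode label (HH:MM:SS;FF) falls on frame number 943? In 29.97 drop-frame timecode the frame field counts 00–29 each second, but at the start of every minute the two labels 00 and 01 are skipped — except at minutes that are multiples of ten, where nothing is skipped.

Ten DF minutes hold 17982 frames, so frame 943 lies in block 0 (frames 0–17981) with 943 frames into that block.
The block's first minute is 1800 frames and the rest 1798 each; 943 frames reaches minute 0, so 0 × 18 + 0 × 2 = 0 labels have been skipped so far.
Adding those back, label number 943 + 0 = 943 at 30 labels/s is 31 s + 13 f = 0 h 0 min 31 s frame 13, i.e. 00:00:31;13.

00:00:31;13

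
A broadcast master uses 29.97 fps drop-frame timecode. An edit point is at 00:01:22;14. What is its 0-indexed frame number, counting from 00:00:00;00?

Complete 10-minute blocks: 0, each 17982 frames → 0.
Remaining 1 whole minute in the current block: 1800 + 0 × 1798 = 1800 frames.
Within the current minute: 22 × 30 + 14 − 2 = 672 (labels ;00/;01 skipped at this minute). Total = 0 + 1800 + 672 = 2472.

2472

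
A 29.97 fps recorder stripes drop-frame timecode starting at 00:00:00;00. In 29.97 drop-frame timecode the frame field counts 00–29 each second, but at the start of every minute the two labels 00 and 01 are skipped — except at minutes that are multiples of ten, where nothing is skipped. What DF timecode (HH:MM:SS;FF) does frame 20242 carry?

Each 10-minute DF block holds 10 × 60 × 30 − 9 × 2 = 17982 frames. 20242 ÷ 17982 → 1 full block, remainder 2260.
Within the partial block the first minute is 1800 frames and each further minute 1798, so 1 further minute boundary passed. Total skipped labels = 18 × 1 + 2 × 1 = 20.
Non-drop label index = 20242 + 20 = 20262; at 30 labels/s that is 00:11:15:12, i.e. DF 00:11:15;12.

00:11:15;12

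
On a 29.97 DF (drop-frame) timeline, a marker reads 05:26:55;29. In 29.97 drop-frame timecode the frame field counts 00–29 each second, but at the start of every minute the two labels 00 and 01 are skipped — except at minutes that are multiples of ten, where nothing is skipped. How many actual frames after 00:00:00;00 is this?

Complete 10-minute blocks: 32, each 17982 frames → 575424.
Remaining 6 whole minutes in the current block: 1800 + 5 × 1798 = 10790 frames.
Within the current minute: 55 × 30 + 29 − 2 = 1677 (labels ;00/;01 skipped at this minute). Total = 575424 + 10790 + 1677 = 587891.

587891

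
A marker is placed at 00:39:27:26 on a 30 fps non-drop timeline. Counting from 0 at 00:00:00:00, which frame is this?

Total seconds to the label: (0 × 3600 + 39 × 60 + 27) = 2367.
Frame index = 2367 × 30 + 26 = 71036.

71036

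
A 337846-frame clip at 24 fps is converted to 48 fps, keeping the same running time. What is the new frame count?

675692 frames

Frames at target rate = 337846 × (48) / (24) = 675692.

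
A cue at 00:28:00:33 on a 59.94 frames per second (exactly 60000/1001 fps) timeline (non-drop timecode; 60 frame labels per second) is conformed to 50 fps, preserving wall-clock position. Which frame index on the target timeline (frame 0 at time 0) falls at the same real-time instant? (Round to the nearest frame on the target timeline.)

Source frame index: (0×3600 + 28×60 + 0) × 60 + 33 = 100833.
Real time: 100833 / (60000/1001) = 33644611/20000 s.
Target frame: (33644611/20000) × (50) = 33644611/400 ≈ 84111.527 → 84112.

frame 84112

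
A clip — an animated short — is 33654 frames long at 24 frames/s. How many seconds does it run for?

1402.25 seconds

Running time = 33654 / (24) = 1402.25 s.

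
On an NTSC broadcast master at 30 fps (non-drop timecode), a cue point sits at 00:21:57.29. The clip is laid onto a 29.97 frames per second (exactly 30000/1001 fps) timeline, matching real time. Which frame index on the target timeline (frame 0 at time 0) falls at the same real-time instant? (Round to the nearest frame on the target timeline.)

frame 39500

Source frame index: (0×3600 + 21×60 + 57) × 30 + 29 = 39539.
Real time: 39539 / (30) = 39539/30 s.
Target frame: (39539/30) × (30000/1001) = 39539000/1001 ≈ 39499.500 → 39500.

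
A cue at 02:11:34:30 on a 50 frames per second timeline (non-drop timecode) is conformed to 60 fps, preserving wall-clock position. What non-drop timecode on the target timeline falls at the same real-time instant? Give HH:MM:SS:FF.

02:11:34:36

Source frame index: (2×3600 + 11×60 + 34) × 50 + 30 = 394730.
Real time: 394730 / (50) = 39473/5 s.
Target frame: (39473/5) × (60) = 473676.
At 60 labels/s: frame 473676 → 02:11:34:36.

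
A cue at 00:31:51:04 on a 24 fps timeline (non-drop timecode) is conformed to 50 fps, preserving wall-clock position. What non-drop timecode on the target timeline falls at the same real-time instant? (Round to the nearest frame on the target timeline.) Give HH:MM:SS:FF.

00:31:51:08

Source frame index: (0×3600 + 31×60 + 51) × 24 + 4 = 45868.
Real time: 45868 / (24) = 11467/6 s.
Target frame: (11467/6) × (50) = 286675/3 ≈ 95558.333 → 95558.
At 50 labels/s: frame 95558 → 00:31:51:08.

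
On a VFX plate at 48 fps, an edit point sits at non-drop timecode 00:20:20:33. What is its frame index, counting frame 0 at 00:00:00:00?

58593

Total seconds to the label: (0 × 3600 + 20 × 60 + 20) = 1220.
Frame index = 1220 × 48 + 33 = 58593.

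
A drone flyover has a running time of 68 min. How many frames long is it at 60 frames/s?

68 min = 4080 s.
Frames = 4080 × 60 = 244800.

244800 frames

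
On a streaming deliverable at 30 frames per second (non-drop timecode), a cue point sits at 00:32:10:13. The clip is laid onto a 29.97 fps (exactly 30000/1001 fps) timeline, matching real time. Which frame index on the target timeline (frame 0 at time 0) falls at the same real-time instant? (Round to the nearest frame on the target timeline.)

frame 57855

Source frame index: (0×3600 + 32×60 + 10) × 30 + 13 = 57913.
Real time: 57913 / (30) = 57913/30 s.
Target frame: (57913/30) × (30000/1001) = 57913000/1001 ≈ 57855.145 → 57855.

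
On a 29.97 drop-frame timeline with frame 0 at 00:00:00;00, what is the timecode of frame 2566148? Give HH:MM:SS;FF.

Each 10-minute DF block holds 10 × 60 × 30 − 9 × 2 = 17982 frames. 2566148 ÷ 17982 → 142 full blocks, remainder 12704.
Within the partial block the first minute is 1800 frames and each further minute 1798, so 7 further minute boundaries passed. Total skipped labels = 18 × 142 + 2 × 7 = 2570.
Non-drop label index = 2566148 + 2570 = 2568718; at 30 labels/s that is 23:47:03:28, i.e. DF 23:47:03;28.

23:47:03;28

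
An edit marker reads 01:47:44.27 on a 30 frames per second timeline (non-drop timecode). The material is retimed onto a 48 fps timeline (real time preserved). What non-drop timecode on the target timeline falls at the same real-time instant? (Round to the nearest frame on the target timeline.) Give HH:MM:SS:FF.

01:47:44:43

Source frame index: (1×3600 + 47×60 + 44) × 30 + 27 = 193947.
Real time: 193947 / (30) = 64649/10 s.
Target frame: (64649/10) × (48) = 1551576/5 ≈ 310315.200 → 310315.
At 48 labels/s: frame 310315 → 01:47:44:43.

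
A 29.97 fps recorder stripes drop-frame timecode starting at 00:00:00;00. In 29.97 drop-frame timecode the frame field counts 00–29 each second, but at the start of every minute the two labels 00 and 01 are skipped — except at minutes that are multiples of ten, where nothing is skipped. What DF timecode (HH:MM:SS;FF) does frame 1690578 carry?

15:40:09;00

Ten DF minutes hold 17982 frames, so frame 1690578 lies in block 94 (frames 1690308–1708289) with 270 frames into that block.
The block's first minute is 1800 frames and the rest 1798 each; 270 frames reaches minute 0, so 94 × 18 + 0 × 2 = 1692 labels have been skipped so far.
Adding those back, label number 1690578 + 1692 = 1692270 at 30 labels/s is 56409 s + 0 f = 15 h 40 min 9 s frame 0, i.e. 15:40:09;00.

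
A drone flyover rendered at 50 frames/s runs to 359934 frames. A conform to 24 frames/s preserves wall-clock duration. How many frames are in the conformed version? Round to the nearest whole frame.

Frames at target rate = 359934 × (24) / (50) = 4319208/25 ≈ 172768.320.
Nearest whole frame: 172768.

172768 frames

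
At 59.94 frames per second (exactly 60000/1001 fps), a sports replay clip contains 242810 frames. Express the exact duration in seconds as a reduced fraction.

Running time = 242810 ÷ (60000/1001) = 242810 × 1001/60000 = 24305281/6000 s.

24305281/6000 seconds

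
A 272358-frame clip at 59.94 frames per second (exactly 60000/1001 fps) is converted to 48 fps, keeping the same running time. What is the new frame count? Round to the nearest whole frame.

218104 frames

Frames at target rate = 272358 × (48) / (60000/1001) = 136315179/625 ≈ 218104.286.
Nearest whole frame: 218104.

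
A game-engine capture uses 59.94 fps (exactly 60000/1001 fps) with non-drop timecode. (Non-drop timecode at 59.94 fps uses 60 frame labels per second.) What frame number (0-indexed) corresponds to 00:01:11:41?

frame 4301

Total seconds to the label: (0 × 3600 + 1 × 60 + 11) = 71.
Frame index = 71 × 60 + 41 = 4301.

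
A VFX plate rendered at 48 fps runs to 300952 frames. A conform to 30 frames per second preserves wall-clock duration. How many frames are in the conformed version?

Target frames = source frames × (target rate / source rate) = 300952 × (30)/(48) = 300952 × 5/8 = 188095.

188095 frames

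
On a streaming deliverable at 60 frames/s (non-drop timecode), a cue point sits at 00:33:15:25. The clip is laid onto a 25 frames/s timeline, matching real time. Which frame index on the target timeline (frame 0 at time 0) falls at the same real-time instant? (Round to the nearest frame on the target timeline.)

frame 49885

Source frame index: (0×3600 + 33×60 + 15) × 60 + 25 = 119725.
Real time: 119725 / (60) = 23945/12 s.
Target frame: (23945/12) × (25) = 598625/12 ≈ 49885.417 → 49885.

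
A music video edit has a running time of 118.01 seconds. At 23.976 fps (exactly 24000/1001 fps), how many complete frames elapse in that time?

2829 frames

Frames = 118.01 × 24000/1001 = 2832240/1001 ≈ 2829.4106.
Complete frames: 2829.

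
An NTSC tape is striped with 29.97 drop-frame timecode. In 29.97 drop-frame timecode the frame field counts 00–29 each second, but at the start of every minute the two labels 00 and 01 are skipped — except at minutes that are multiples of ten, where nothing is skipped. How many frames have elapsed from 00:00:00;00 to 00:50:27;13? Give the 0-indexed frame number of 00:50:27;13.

90733

As if non-drop at 30 labels/s: (0 × 3600 + 50 × 60 + 27) × 30 + 13 = 90823.
Minute boundaries passed: 50; those not divisible by 10: 50 − 5 = 45; dropped labels = 2 × 45 = 90.
Actual frame index = 90823 − 90 = 90733.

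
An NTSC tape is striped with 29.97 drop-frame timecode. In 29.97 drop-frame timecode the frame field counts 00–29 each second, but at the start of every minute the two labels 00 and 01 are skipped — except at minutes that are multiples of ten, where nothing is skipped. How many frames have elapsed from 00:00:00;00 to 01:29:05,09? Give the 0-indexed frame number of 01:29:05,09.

Complete 10-minute blocks: 8, each 17982 frames → 143856.
Remaining 9 whole minutes in the current block: 1800 + 8 × 1798 = 16184 frames.
Within the current minute: 5 × 30 + 9 − 2 = 157 (labels ;00/;01 skipped at this minute). Total = 143856 + 16184 + 157 = 160197.

160197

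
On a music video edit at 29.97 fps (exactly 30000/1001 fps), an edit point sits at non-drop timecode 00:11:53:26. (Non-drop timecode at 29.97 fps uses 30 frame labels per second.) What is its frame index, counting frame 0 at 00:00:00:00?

Total seconds to the label: (0 × 3600 + 11 × 60 + 53) = 713.
Frame index = 713 × 30 + 26 = 21416.

frame 21416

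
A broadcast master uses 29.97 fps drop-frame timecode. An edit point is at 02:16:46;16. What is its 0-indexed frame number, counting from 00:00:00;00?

As if non-drop at 30 labels/s: (2 × 3600 + 16 × 60 + 46) × 30 + 16 = 246196.
Minute boundaries passed: 136; those not divisible by 10: 136 − 13 = 123; dropped labels = 2 × 123 = 246.
Actual frame index = 246196 − 246 = 245950.

245950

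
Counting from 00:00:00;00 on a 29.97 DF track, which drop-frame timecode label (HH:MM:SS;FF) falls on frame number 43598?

Ten DF minutes hold 17982 frames, so frame 43598 lies in block 2 (frames 35964–53945) with 7634 frames into that block.
The block's first minute is 1800 frames and the rest 1798 each; 7634 frames reaches minute 4, so 2 × 18 + 4 × 2 = 44 labels have been skipped so far.
Adding those back, label number 43598 + 44 = 43642 at 30 labels/s is 1454 s + 22 f = 0 h 24 min 14 s frame 22, i.e. 00:24:14;22.

00:24:14;22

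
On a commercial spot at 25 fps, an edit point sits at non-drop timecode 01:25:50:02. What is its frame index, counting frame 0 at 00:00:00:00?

128752

Total seconds to the label: (1 × 3600 + 25 × 60 + 50) = 5150.
Frame index = 5150 × 25 + 2 = 128752.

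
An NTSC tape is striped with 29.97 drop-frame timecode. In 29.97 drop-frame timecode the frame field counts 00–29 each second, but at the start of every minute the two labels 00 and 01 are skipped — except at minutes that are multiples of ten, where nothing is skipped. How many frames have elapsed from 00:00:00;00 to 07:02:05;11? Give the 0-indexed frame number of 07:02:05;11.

759001

Complete 10-minute blocks: 42, each 17982 frames → 755244.
Remaining 2 whole minutes in the current block: 1800 + 1 × 1798 = 3598 frames.
Within the current minute: 5 × 30 + 11 − 2 = 159 (labels ;00/;01 skipped at this minute). Total = 755244 + 3598 + 159 = 759001.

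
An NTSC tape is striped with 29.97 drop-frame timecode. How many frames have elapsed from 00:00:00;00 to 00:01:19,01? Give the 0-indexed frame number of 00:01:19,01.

Complete 10-minute blocks: 0, each 17982 frames → 0.
Remaining 1 whole minute in the current block: 1800 + 0 × 1798 = 1800 frames.
Within the current minute: 19 × 30 + 1 − 2 = 569 (labels ;00/;01 skipped at this minute). Total = 0 + 1800 + 569 = 2369.

2369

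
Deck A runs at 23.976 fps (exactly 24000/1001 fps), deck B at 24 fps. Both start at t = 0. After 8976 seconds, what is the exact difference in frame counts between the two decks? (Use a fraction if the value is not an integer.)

19584/91 frames

A emits 24000/1001 × 8976 = 19584000/91 frames; B emits 24 × 8976 = 215424.
Difference = 19584/91 frames (≈ 215.2088); B is ahead of A.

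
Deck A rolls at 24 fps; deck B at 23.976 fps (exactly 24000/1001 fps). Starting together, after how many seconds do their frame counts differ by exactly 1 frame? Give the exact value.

The gap grows by |24000/1001 − 24| = 24/1001 frames per second.
Time for a 1-frame gap: 1 ÷ (24/1001) = 1001/24 s.

1001/24 seconds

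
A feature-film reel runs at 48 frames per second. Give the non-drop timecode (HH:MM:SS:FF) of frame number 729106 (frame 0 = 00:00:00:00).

729106 ÷ 48 = 15189 full seconds, remainder 34 frames.
15189 s = 4 h 13 min 9 s.
Timecode: 04:13:09:34.

04:13:09:34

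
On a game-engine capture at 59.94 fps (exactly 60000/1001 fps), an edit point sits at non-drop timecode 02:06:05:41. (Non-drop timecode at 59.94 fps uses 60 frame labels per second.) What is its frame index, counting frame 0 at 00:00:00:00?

Total seconds to the label: (2 × 3600 + 6 × 60 + 5) = 7565.
Frame index = 7565 × 60 + 41 = 453941.

453941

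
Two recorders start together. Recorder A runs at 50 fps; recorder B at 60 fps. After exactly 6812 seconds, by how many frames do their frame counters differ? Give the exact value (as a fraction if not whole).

68120 frames

A emits 50 × 6812 = 340600 frames; B emits 60 × 6812 = 408720.
Difference = 68120 frames; B is ahead of A.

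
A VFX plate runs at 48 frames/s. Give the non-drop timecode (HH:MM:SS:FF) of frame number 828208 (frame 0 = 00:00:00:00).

828208 ÷ 48 = 17254 full seconds, remainder 16 frames.
17254 s = 4 h 47 min 34 s.
Timecode: 04:47:34:16.

04:47:34:16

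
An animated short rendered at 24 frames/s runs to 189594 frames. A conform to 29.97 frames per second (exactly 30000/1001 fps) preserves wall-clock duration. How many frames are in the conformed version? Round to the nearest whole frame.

236756 frames

Frames at target rate = 189594 × (30000/1001) / (24) = 236992500/1001 ≈ 236755.744.
Nearest whole frame: 236756.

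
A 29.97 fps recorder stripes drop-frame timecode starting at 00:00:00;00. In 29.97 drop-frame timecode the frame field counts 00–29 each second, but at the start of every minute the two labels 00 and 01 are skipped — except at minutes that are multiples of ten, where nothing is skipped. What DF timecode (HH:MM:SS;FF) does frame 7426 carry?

Each 10-minute DF block holds 10 × 60 × 30 − 9 × 2 = 17982 frames. 7426 ÷ 17982 → 0 full blocks, remainder 7426.
Within the partial block the first minute is 1800 frames and each further minute 1798, so 4 further minute boundaries passed. Total skipped labels = 18 × 0 + 2 × 4 = 8.
Non-drop label index = 7426 + 8 = 7434; at 30 labels/s that is 00:04:07:24, i.e. DF 00:04:07;24.

00:04:07;24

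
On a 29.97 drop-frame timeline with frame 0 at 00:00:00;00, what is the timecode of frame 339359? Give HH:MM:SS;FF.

03:08:43;09

Ten DF minutes hold 17982 frames, so frame 339359 lies in block 18 (frames 323676–341657) with 15683 frames into that block.
The block's first minute is 1800 frames and the rest 1798 each; 15683 frames reaches minute 8, so 18 × 18 + 8 × 2 = 340 labels have been skipped so far.
Adding those back, label number 339359 + 340 = 339699 at 30 labels/s is 11323 s + 9 f = 3 h 8 min 43 s frame 9, i.e. 03:08:43;09.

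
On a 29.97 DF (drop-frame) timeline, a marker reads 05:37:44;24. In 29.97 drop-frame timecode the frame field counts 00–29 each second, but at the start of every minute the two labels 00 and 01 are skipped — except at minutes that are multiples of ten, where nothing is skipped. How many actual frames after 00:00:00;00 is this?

As if non-drop at 30 labels/s: (5 × 3600 + 37 × 60 + 44) × 30 + 24 = 607944.
Minute boundaries passed: 337; those not divisible by 10: 337 − 33 = 304; dropped labels = 2 × 304 = 608.
Actual frame index = 607944 − 608 = 607336.

607336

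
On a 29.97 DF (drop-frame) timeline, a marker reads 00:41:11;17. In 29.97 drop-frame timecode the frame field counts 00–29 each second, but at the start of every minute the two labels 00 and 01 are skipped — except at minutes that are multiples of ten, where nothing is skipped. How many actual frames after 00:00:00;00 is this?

As if non-drop at 30 labels/s: (0 × 3600 + 41 × 60 + 11) × 30 + 17 = 74147.
Minute boundaries passed: 41; those not divisible by 10: 41 − 4 = 37; dropped labels = 2 × 37 = 74.
Actual frame index = 74147 − 74 = 74073.

74073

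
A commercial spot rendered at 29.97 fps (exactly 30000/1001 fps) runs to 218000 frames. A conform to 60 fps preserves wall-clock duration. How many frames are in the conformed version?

Target frames = source frames × (target rate / source rate) = 218000 × (60)/(30000/1001) = 218000 × 1001/500 = 436436.

436436 frames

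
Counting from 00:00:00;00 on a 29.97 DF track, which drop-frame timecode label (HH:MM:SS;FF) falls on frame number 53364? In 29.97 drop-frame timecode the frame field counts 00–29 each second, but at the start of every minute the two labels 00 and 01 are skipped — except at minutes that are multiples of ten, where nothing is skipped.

Each 10-minute DF block holds 10 × 60 × 30 − 9 × 2 = 17982 frames. 53364 ÷ 17982 → 2 full blocks, remainder 17400.
Within the partial block the first minute is 1800 frames and each further minute 1798, so 9 further minute boundaries passed. Total skipped labels = 18 × 2 + 2 × 9 = 54.
Non-drop label index = 53364 + 54 = 53418; at 30 labels/s that is 00:29:40:18, i.e. DF 00:29:40;18.

00:29:40;18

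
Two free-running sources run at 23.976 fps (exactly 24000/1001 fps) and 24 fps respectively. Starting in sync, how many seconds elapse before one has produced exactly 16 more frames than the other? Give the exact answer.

The gap grows by |24 − 24000/1001| = 24/1001 frames per second.
Time for a 16-frame gap: 16 ÷ (24/1001) = 2002/3 s.

2002/3 seconds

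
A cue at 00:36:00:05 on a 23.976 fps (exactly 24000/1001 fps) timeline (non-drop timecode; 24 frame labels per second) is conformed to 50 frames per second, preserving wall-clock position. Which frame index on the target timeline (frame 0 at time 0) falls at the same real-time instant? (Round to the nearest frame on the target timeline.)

frame 108118

Source frame index: (0×3600 + 36×60 + 0) × 24 + 5 = 51845.
Real time: 51845 / (24000/1001) = 10379369/4800 s.
Target frame: (10379369/4800) × (50) = 10379369/96 ≈ 108118.427 → 108118.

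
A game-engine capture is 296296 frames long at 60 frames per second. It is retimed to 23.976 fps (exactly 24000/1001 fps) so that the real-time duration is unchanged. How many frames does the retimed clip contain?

118400 frames

Target frames = source frames × (target rate / source rate) = 296296 × (24000/1001)/(60) = 296296 × 400/1001 = 118400.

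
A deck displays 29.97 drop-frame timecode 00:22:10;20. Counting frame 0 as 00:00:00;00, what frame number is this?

As if non-drop at 30 labels/s: (0 × 3600 + 22 × 60 + 10) × 30 + 20 = 39920.
Minute boundaries passed: 22; those not divisible by 10: 22 − 2 = 20; dropped labels = 2 × 20 = 40.
Actual frame index = 39920 − 40 = 39880.

39880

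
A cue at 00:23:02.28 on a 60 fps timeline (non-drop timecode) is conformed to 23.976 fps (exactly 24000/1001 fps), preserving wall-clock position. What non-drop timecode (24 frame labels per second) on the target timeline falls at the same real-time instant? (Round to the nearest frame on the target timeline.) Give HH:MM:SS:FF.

Source frame index: (0×3600 + 23×60 + 2) × 60 + 28 = 82948.
Real time: 82948 / (60) = 20737/15 s.
Target frame: (20737/15) × (24000/1001) = 33179200/1001 ≈ 33146.054 → 33146.
At 24 labels/s: frame 33146 → 00:23:01:02.

00:23:01:02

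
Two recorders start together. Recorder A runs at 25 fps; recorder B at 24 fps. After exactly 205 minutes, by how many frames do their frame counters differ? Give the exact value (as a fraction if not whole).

205 min = 12300 s.
A emits 25 × 12300 = 307500 frames; B emits 24 × 12300 = 295200.
Difference = 12300 frames; B is behind A.

12300 frames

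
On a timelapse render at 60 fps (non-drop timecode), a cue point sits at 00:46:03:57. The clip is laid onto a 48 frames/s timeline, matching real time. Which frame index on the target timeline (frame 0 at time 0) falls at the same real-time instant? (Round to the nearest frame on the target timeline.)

frame 132670

Source frame index: (0×3600 + 46×60 + 3) × 60 + 57 = 165837.
Real time: 165837 / (60) = 55279/20 s.
Target frame: (55279/20) × (48) = 663348/5 ≈ 132669.600 → 132670.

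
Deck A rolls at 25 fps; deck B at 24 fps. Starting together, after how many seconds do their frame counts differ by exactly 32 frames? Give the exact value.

The gap grows by |24 − 25| = 1 frame per second.
Time for a 32-frame gap: 32 ÷ (1) = 32 s.

32 seconds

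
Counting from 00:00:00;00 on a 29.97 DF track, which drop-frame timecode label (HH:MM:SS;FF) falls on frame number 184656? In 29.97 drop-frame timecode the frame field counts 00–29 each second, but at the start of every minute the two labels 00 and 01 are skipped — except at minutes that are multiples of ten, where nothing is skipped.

01:42:41;10

Ten DF minutes hold 17982 frames, so frame 184656 lies in block 10 (frames 179820–197801) with 4836 frames into that block.
The block's first minute is 1800 frames and the rest 1798 each; 4836 frames reaches minute 2, so 10 × 18 + 2 × 2 = 184 labels have been skipped so far.
Adding those back, label number 184656 + 184 = 184840 at 30 labels/s is 6161 s + 10 f = 1 h 42 min 41 s frame 10, i.e. 01:42:41;10.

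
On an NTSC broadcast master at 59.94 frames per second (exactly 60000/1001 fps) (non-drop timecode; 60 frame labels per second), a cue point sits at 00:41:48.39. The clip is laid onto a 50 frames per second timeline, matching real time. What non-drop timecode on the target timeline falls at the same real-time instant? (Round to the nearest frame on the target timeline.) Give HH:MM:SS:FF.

Source frame index: (0×3600 + 41×60 + 48) × 60 + 39 = 150519.
Real time: 150519 / (60000/1001) = 50223173/20000 s.
Target frame: (50223173/20000) × (50) = 50223173/400 ≈ 125557.932 → 125558.
At 50 labels/s: frame 125558 → 00:41:51:08.

00:41:51:08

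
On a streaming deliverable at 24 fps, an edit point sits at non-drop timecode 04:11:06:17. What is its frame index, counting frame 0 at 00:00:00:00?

Total seconds to the label: (4 × 3600 + 11 × 60 + 6) = 15066.
Frame index = 15066 × 24 + 17 = 361601.

frame 361601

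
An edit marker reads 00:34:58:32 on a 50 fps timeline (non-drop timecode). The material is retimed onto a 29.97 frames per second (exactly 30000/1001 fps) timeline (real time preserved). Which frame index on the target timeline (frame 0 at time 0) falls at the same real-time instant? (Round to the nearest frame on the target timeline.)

Source frame index: (0×3600 + 34×60 + 58) × 50 + 32 = 104932.
Real time: 104932 / (50) = 52466/25 s.
Target frame: (52466/25) × (30000/1001) = 62959200/1001 ≈ 62896.304 → 62896.

frame 62896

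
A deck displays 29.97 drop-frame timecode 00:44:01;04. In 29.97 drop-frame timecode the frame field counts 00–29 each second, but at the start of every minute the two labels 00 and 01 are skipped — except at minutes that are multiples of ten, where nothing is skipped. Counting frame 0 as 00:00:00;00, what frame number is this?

79154

Complete 10-minute blocks: 4, each 17982 frames → 71928.
Remaining 4 whole minutes in the current block: 1800 + 3 × 1798 = 7194 frames.
Within the current minute: 1 × 30 + 4 − 2 = 32 (labels ;00/;01 skipped at this minute). Total = 71928 + 7194 + 32 = 79154.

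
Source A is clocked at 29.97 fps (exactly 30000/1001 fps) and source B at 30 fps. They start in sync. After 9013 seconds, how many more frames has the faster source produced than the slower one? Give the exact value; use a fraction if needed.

270390/1001 frames

A emits 30000/1001 × 9013 = 270390000/1001 frames; B emits 30 × 9013 = 270390.
Difference = 270390/1001 frames (≈ 270.1199); B is ahead of A.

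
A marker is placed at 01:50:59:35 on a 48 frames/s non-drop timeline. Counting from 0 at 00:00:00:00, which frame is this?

Total seconds to the label: (1 × 3600 + 50 × 60 + 59) = 6659.
Frame index = 6659 × 48 + 35 = 319667.

319667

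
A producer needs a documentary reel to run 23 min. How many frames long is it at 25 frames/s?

34500 frames

23 min = 1380 s.
Frames = 1380 × 25 = 34500.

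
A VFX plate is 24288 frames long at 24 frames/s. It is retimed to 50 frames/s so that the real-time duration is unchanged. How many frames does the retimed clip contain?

50600 frames

Target frames = source frames × (target rate / source rate) = 24288 × (50)/(24) = 24288 × 25/12 = 50600.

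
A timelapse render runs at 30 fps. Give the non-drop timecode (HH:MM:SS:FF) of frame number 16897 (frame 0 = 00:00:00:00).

00:09:23:07

16897 ÷ 30 = 563 full seconds, remainder 7 frames.
563 s = 0 h 9 min 23 s.
Timecode: 00:09:23:07.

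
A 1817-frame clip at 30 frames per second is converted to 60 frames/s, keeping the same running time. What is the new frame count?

3634 frames

Target frames = source frames × (target rate / source rate) = 1817 × (60)/(30) = 1817 × 2 = 3634.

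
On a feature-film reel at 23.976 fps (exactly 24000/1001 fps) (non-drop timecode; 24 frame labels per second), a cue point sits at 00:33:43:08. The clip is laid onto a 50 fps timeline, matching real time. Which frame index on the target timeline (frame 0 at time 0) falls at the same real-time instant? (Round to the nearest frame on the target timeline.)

Source frame index: (0×3600 + 33×60 + 43) × 24 + 8 = 48560.
Real time: 48560 / (24000/1001) = 607607/300 s.
Target frame: (607607/300) × (50) = 607607/6 ≈ 101267.833 → 101268.

frame 101268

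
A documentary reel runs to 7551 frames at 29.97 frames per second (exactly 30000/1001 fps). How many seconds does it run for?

251.9517 seconds

Running time = 7551 / (30000/1001) = 251.9517 s.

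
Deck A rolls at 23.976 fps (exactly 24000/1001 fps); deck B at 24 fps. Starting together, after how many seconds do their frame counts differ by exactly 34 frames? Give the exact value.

The gap grows by |24 − 24000/1001| = 24/1001 frames per second.
Time for a 34-frame gap: 34 ÷ (24/1001) = 17017/12 s.

17017/12 seconds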